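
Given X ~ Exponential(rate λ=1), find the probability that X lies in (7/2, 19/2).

P(7/2 < X < 19/2) = ∫_{7/2}^{19/2} f(x) dx
where f(x) = e^{- x}
= - \frac{1 - e^{6}}{e^{\frac{19}{2}}}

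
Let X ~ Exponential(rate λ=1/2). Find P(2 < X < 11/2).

P(2 < X < 11/2) = ∫_{2}^{11/2} f(x) dx
where f(x) = \frac{e^{- \frac{x}{2}}}{2}
= - \frac{1}{e^{\frac{11}{4}}} + e^{-1}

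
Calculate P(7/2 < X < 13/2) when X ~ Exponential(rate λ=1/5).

P(7/2 < X < 13/2) = ∫_{7/2}^{13/2} f(x) dx
where f(x) = \frac{e^{- \frac{x}{5}}}{5}
= - \frac{1 - e^{\frac{3}{5}}}{e^{\frac{13}{10}}}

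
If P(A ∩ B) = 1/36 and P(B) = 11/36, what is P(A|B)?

P(A|B) = P(A ∩ B) / P(B)
= (1/36) / (11/36)
= 1/11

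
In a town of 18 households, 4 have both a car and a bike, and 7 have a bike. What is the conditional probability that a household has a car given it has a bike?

P(A ∩ B) = 4/18 = 2/9
P(B) = 7/18
P(A|B) = P(A ∩ B) / P(B) = (2/9) / (7/18) = 4/7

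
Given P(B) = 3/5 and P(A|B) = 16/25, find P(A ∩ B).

By definition, P(A|B) = P(A ∩ B) / P(B)
So P(A ∩ B) = P(A|B) × P(B)
= 16/25 × 3/5
= 48/125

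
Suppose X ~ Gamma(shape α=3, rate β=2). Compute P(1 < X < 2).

P(1 < X < 2) = ∫_{1}^{2} f(x) dx
where f(x) = 4 x^{2} e^{- 2 x}
= \frac{-13 + 5 e^{2}}{e^{4}}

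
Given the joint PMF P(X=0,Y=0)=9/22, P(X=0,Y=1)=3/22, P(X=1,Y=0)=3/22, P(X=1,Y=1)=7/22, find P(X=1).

P(X=1) = P(X=1,Y=0) + P(X=1,Y=1)
= 3/22 + 7/22
= 5/11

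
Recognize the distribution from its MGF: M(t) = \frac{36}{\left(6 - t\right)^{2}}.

The MGF M(t) = \frac{36}{\left(6 - t\right)^{2}} is the standard form for the Gamma distribution.
Comparing with the known MGF formula identifies: Gamma(shape α=2, rate β=6)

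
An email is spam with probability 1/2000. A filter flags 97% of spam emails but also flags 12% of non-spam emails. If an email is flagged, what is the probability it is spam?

Let D = the rare event, + = positive/flagged.
P(D) = 1/2000
P(+|D) = 97/100
P(+|D') = 12/100 = 3/25
P(+) = P(+|D)P(D) + P(+|D')P(D')
     = \frac{97}{100} × \frac{1}{2000} + \frac{3}{25} × \frac{1999}{2000}
     = \frac{4817}{40000}
P(D|+) = P(+|D)P(D)/P(+) = \frac{97}{24085}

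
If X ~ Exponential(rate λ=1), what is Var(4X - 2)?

For X ~ Exponential(rate λ=1):
Var(X) = 1
Var(4X - 2) = (4)² × Var(X) = 16 × 1 = 16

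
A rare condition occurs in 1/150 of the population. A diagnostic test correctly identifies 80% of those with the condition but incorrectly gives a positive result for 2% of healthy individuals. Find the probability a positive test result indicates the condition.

Let D = the rare event, + = positive/flagged.
P(D) = 1/150
P(+|D) = 80/100 = 4/5
P(+|D') = 2/100 = 1/50
P(+) = P(+|D)P(D) + P(+|D')P(D')
     = \frac{4}{5} × \frac{1}{150} + \frac{1}{50} × \frac{149}{150}
     = \frac{63}{2500}
P(D|+) = P(+|D)P(D)/P(+) = \frac{40}{189}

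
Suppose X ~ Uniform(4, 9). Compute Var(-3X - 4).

For X ~ Uniform(4, 9):
Var(X) = \frac{25}{12}
Var(-3X - 4) = (-3)² × Var(X) = 9 × \frac{25}{12} = \frac{75}{4}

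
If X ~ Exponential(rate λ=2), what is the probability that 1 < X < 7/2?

P(1 < X < 7/2) = ∫_{1}^{7/2} f(x) dx
where f(x) = 2 e^{- 2 x}
= - \frac{1 - e^{5}}{e^{7}}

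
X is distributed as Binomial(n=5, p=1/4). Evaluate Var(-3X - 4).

For X ~ Binomial(n=5, p=1/4):
Var(X) = \frac{15}{16}
Var(-3X - 4) = (-3)² × Var(X) = 9 × \frac{15}{16} = \frac{135}{16}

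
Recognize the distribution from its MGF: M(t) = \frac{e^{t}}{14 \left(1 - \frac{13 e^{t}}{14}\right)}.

The MGF M(t) = \frac{e^{t}}{14 \left(1 - \frac{13 e^{t}}{14}\right)} is the standard form for the Geometric distribution.
Comparing with the known MGF formula identifies: Geometric(p=1/14), X = trial number of first success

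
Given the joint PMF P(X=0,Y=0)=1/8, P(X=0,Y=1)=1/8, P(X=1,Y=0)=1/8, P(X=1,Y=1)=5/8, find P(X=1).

P(X=1) = P(X=1,Y=0) + P(X=1,Y=1)
= 1/8 + 5/8
= 3/4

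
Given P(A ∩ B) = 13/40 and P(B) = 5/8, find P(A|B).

P(A|B) = P(A ∩ B) / P(B)
= (13/40) / (5/8)
= 13/25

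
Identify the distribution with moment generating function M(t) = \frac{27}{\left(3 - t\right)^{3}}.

The MGF M(t) = \frac{27}{\left(3 - t\right)^{3}} is the standard form for the Gamma distribution.
Comparing with the known MGF formula identifies: Gamma(shape α=3, rate β=3)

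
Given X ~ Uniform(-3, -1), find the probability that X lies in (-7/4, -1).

P(-7/4 < X < -1) = ∫_{-7/4}^{-1} f(x) dx
where f(x) = \frac{1}{2}
= \frac{3}{8}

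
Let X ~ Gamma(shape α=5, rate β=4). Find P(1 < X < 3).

P(1 < X < 3) = ∫_{1}^{3} f(x) dx
where f(x) = \frac{128 x^{4} e^{- 4 x}}{3}
= \frac{-3711 + 103 e^{8}}{3 e^{12}}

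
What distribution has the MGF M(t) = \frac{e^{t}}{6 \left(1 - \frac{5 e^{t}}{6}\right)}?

The MGF M(t) = \frac{e^{t}}{6 \left(1 - \frac{5 e^{t}}{6}\right)} is the standard form for the Geometric distribution.
Comparing with the known MGF formula identifies: Geometric(p=1/6), X = trial number of first success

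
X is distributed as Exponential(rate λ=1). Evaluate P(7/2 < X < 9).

P(7/2 < X < 9) = ∫_{7/2}^{9} f(x) dx
where f(x) = e^{- x}
= - \frac{1}{e^{9}} + e^{- \frac{7}{2}}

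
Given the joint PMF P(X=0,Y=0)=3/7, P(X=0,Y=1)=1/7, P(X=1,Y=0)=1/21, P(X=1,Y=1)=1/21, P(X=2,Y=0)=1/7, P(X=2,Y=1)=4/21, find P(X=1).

P(X=1) = P(X=1,Y=0) + P(X=1,Y=1)
= 1/21 + 1/21
= 2/21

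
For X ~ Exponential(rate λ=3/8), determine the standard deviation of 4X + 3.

For X ~ Exponential(rate λ=3/8):
Var(X) = \frac{64}{9}
SD(X) = √(Var(X)) = √(\frac{64}{9}) = \frac{8}{3}
SD(4X + 3) = |4| × SD(X) = 4 × \frac{8}{3} = \frac{32}{3}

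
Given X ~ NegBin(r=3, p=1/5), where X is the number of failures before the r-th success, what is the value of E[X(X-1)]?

E[X(X-1)] = E[X² - X] = E[X²] - E[X]
E[X] = 12
E[X²] = Var(X) + (E[X])² = 60 + (12)² = 204
E[X(X-1)] = 204 - 12 = 192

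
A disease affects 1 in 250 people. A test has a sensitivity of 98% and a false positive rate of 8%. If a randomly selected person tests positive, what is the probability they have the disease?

Let D = the rare event, + = positive/flagged.
P(D) = 1/250
P(+|D) = 98/100 = 49/50
P(+|D') = 8/100 = 2/25
P(+) = P(+|D)P(D) + P(+|D')P(D')
     = \frac{49}{50} × \frac{1}{250} + \frac{2}{25} × \frac{249}{250}
     = \frac{209}{2500}
P(D|+) = P(+|D)P(D)/P(+) = \frac{49}{1045}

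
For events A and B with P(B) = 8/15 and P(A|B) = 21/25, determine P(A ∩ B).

By definition, P(A|B) = P(A ∩ B) / P(B)
So P(A ∩ B) = P(A|B) × P(B)
= 21/25 × 8/15
= 56/125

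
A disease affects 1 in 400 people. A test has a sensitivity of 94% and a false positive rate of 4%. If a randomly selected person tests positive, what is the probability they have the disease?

Let D = the rare event, + = positive/flagged.
P(D) = 1/400
P(+|D) = 94/100 = 47/50
P(+|D') = 4/100 = 1/25
P(+) = P(+|D)P(D) + P(+|D')P(D')
     = \frac{47}{50} × \frac{1}{400} + \frac{1}{25} × \frac{399}{400}
     = \frac{169}{4000}
P(D|+) = P(+|D)P(D)/P(+) = \frac{47}{845}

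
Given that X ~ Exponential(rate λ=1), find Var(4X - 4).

For X ~ Exponential(rate λ=1):
Var(X) = 1
Var(4X - 4) = (4)² × Var(X) = 16 × 1 = 16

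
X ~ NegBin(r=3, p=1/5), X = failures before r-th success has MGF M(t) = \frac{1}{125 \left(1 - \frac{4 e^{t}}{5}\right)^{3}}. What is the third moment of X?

To find E[X^3], compute M^(3)(0):
M^(1)(t) = \frac{12 e^{t}}{625 \left(1 - \frac{4 e^{t}}{5}\right)^{4}}
M^(2)(t) = \frac{12 e^{t}}{625 \left(1 - \frac{4 e^{t}}{5}\right)^{4}} + \frac{192 e^{2 t}}{3125 \left(1 - \frac{4 e^{t}}{5}\right)^{5}}
M^(3)(t) = \frac{12 e^{t}}{625 \left(1 - \frac{4 e^{t}}{5}\right)^{4}} + \frac{576 e^{2 t}}{3125 \left(1 - \frac{4 e^{t}}{5}\right)^{5}} + \frac{768 e^{3 t}}{3125 \left(1 - \frac{4 e^{t}}{5}\right)^{6}}
M^(3)(0) = 4428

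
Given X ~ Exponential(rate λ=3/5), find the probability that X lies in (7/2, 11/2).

P(7/2 < X < 11/2) = ∫_{7/2}^{11/2} f(x) dx
where f(x) = \frac{3 e^{- \frac{3 x}{5}}}{5}
= - \frac{1 - e^{\frac{6}{5}}}{e^{\frac{33}{10}}}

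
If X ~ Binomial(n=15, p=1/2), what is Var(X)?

For X ~ Binomial(n=15, p=1/2):
Var(X) = \frac{15}{4}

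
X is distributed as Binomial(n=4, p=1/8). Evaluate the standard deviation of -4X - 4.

For X ~ Binomial(n=4, p=1/8):
Var(X) = \frac{7}{16}
SD(X) = √(Var(X)) = √(\frac{7}{16}) = \frac{\sqrt{7}}{4}
SD(-4X - 4) = |-4| × SD(X) = 4 × \frac{\sqrt{7}}{4} = \sqrt{7}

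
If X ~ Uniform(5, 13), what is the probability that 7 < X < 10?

P(7 < X < 10) = ∫_{7}^{10} f(x) dx
where f(x) = \frac{1}{8}
= \frac{3}{8}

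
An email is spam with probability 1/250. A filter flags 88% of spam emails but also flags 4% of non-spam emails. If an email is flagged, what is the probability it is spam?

Let D = the rare event, + = positive/flagged.
P(D) = 1/250
P(+|D) = 88/100 = 22/25
P(+|D') = 4/100 = 1/25
P(+) = P(+|D)P(D) + P(+|D')P(D')
     = \frac{22}{25} × \frac{1}{250} + \frac{1}{25} × \frac{249}{250}
     = \frac{271}{6250}
P(D|+) = P(+|D)P(D)/P(+) = \frac{22}{271}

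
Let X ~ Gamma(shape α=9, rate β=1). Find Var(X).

For X ~ Gamma(shape α=9, rate β=1):
Var(X) = 9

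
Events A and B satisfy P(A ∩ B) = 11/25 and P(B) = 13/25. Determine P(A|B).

P(A|B) = P(A ∩ B) / P(B)
= (11/25) / (13/25)
= 11/13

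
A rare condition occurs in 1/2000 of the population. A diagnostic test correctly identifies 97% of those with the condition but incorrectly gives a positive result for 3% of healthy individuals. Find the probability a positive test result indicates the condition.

Let D = the rare event, + = positive/flagged.
P(D) = 1/2000
P(+|D) = 97/100
P(+|D') = 3/100
P(+) = P(+|D)P(D) + P(+|D')P(D')
     = \frac{97}{100} × \frac{1}{2000} + \frac{3}{100} × \frac{1999}{2000}
     = \frac{3047}{100000}
P(D|+) = P(+|D)P(D)/P(+) = \frac{97}{6094}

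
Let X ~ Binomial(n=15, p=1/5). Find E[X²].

Using the identity E[X²] = Var(X) + (E[X])²:
E[X] = 3
Var(X) = \frac{12}{5}
E[X²] = \frac{12}{5} + (3)²
= \frac{57}{5}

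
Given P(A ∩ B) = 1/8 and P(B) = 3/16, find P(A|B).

P(A|B) = P(A ∩ B) / P(B)
= (1/8) / (3/16)
= 2/3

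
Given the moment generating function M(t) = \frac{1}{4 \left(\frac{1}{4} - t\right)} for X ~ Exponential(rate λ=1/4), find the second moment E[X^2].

To find E[X^2], compute M^(2)(0):
M^(1)(t) = \frac{1}{4 \left(\frac{1}{4} - t\right)^{2}}
M^(2)(t) = \frac{1}{2 \left(\frac{1}{4} - t\right)^{3}}
M^(2)(0) = 32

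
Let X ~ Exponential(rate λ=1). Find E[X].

For X ~ Exponential(rate λ=1), the expected value is:
E[X] = 1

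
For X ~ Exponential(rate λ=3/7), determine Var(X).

For X ~ Exponential(rate λ=3/7):
Var(X) = \frac{49}{9}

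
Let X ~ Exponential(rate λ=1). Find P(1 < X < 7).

P(1 < X < 7) = ∫_{1}^{7} f(x) dx
where f(x) = e^{- x}
= - \frac{1 - e^{6}}{e^{7}}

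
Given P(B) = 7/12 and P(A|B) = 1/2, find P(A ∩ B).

By definition, P(A|B) = P(A ∩ B) / P(B)
So P(A ∩ B) = P(A|B) × P(B)
= 1/2 × 7/12
= 7/24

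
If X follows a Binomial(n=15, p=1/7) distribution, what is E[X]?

For X ~ Binomial(n=15, p=1/7), the expected value is:
E[X] = \frac{15}{7}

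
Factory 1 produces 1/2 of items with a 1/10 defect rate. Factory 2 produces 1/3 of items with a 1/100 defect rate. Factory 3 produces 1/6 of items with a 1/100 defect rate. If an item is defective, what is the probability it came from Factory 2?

Using Bayes' theorem:
P(F1) = 1/2, P(D|F1) = 1/10
P(F2) = 1/3, P(D|F2) = 1/100
P(F3) = 1/6, P(D|F3) = 1/100
P(D) = P(D|F1)P(F1) + P(D|F2)P(F2) + P(D|F3)P(F3)
     = \frac{11}{200}
P(F2|D) = P(D|F2)P(F2) / P(D)
= \frac{2}{33}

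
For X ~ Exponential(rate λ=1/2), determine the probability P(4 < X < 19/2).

P(4 < X < 19/2) = ∫_{4}^{19/2} f(x) dx
where f(x) = \frac{e^{- \frac{x}{2}}}{2}
= - \frac{1}{e^{\frac{19}{4}}} + e^{-2}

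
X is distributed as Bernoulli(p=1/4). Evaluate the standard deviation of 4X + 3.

For X ~ Bernoulli(p=1/4):
Var(X) = \frac{3}{16}
SD(X) = √(Var(X)) = √(\frac{3}{16}) = \frac{\sqrt{3}}{4}
SD(4X + 3) = |4| × SD(X) = 4 × \frac{\sqrt{3}}{4} = \sqrt{3}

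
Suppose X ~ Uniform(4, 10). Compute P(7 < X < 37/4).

P(7 < X < 37/4) = ∫_{7}^{37/4} f(x) dx
where f(x) = \frac{1}{6}
= \frac{3}{8}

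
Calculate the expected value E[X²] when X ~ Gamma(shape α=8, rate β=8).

Using the identity E[X²] = Var(X) + (E[X])²:
E[X] = 1
Var(X) = \frac{1}{8}
E[X²] = \frac{1}{8} + (1)²
= \frac{9}{8}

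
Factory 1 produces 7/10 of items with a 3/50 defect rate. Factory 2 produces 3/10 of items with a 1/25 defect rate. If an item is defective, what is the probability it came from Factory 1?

Using Bayes' theorem:
P(F1) = 7/10, P(D|F1) = 3/50
P(F2) = 3/10, P(D|F2) = 1/25
P(D) = P(D|F1)P(F1) + P(D|F2)P(F2)
     = \frac{27}{500}
P(F1|D) = P(D|F1)P(F1) / P(D)
= \frac{7}{9}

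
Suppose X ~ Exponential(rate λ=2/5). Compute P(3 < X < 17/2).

P(3 < X < 17/2) = ∫_{3}^{17/2} f(x) dx
where f(x) = \frac{2 e^{- \frac{2 x}{5}}}{5}
= - \frac{1 - e^{\frac{11}{5}}}{e^{\frac{17}{5}}}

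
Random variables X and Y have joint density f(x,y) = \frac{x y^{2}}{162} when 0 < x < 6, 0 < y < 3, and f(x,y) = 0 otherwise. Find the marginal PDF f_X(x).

f_X(x) = ∫_0^3 f(x,y) dy
= ∫_0^3 \frac{x y^{2}}{162} dy
= \frac{x}{18} for 0 < x < 6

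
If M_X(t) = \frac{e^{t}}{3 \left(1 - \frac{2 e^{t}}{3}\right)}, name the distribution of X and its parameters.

The MGF M(t) = \frac{e^{t}}{3 \left(1 - \frac{2 e^{t}}{3}\right)} is the standard form for the Geometric distribution.
Comparing with the known MGF formula identifies: Geometric(p=1/3), X = trial number of first success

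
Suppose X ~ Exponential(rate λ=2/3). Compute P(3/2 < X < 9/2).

P(3/2 < X < 9/2) = ∫_{3/2}^{9/2} f(x) dx
where f(x) = \frac{2 e^{- \frac{2 x}{3}}}{3}
= - \frac{1 - e^{2}}{e^{3}}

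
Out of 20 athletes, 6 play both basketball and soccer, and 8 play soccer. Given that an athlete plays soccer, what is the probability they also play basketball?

P(A ∩ B) = 6/20 = 3/10
P(B) = 8/20 = 2/5
P(A|B) = P(A ∩ B) / P(B) = (3/10) / (2/5) = 3/4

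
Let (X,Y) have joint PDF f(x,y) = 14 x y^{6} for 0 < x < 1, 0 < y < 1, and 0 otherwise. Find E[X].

E[X] = ∫_0^1 ∫_0^1 x × f(x,y) dy dx
= ∫_0^1 ∫_0^1 x × (14 x y^{6}) dy dx
= \frac{2}{3}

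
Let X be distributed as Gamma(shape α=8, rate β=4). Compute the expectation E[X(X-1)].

E[X(X-1)] = E[X² - X] = E[X²] - E[X]
E[X] = 2
E[X²] = Var(X) + (E[X])² = \frac{1}{2} + (2)² = \frac{9}{2}
E[X(X-1)] = \frac{9}{2} - 2 = \frac{5}{2}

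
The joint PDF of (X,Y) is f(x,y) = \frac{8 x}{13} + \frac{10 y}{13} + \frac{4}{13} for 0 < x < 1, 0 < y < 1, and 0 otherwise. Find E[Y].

E[Y] = ∫_0^1 ∫_0^1 y × f(x,y) dx dy
= \frac{22}{39}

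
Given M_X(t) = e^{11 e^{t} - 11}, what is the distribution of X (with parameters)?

The MGF M(t) = e^{11 e^{t} - 11} is the standard form for the Poisson distribution.
Comparing with the known MGF formula identifies: Poisson(λ=11)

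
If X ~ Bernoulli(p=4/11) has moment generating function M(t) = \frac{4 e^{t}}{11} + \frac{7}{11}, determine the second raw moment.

To find E[X^2], compute M^(2)(0):
M^(1)(t) = \frac{4 e^{t}}{11}
M^(2)(t) = \frac{4 e^{t}}{11}
M^(2)(0) = \frac{4}{11}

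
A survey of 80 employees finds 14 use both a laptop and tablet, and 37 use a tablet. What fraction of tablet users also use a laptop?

P(A ∩ B) = 14/80 = 7/40
P(B) = 37/80
P(A|B) = P(A ∩ B) / P(B) = (7/40) / (37/80) = 14/37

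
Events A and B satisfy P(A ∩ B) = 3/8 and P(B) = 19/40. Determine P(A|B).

P(A|B) = P(A ∩ B) / P(B)
= (3/8) / (19/40)
= 15/19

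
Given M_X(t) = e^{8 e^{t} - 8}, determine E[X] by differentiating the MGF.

To find E[X], compute M^(1)(0):
M^(1)(t) = 8 e^{t} e^{8 e^{t} - 8}
M^(1)(0) = 8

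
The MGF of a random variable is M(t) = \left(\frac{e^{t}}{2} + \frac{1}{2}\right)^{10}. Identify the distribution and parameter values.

The MGF M(t) = \left(\frac{e^{t}}{2} + \frac{1}{2}\right)^{10} is the standard form for the Binomial distribution.
Comparing with the known MGF formula identifies: Binomial(n=10, p=1/2)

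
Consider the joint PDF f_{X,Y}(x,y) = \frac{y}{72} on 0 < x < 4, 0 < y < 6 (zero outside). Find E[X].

f_X(x) = ∫_0^6 \frac{y}{72} dy = \frac{1}{4}
E[X] = ∫_0^4 x × (\frac{1}{4}) dx = 2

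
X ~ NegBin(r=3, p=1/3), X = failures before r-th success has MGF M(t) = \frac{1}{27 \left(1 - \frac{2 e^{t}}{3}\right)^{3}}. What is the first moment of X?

To find E[X], compute M^(1)(0):
M^(1)(t) = \frac{2 e^{t}}{27 \left(1 - \frac{2 e^{t}}{3}\right)^{4}}
M^(1)(0) = 6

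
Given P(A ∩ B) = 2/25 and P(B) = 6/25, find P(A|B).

P(A|B) = P(A ∩ B) / P(B)
= (2/25) / (6/25)
= 1/3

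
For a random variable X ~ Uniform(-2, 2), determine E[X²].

Using the identity E[X²] = Var(X) + (E[X])²:
E[X] = 0
Var(X) = \frac{4}{3}
E[X²] = \frac{4}{3} + (0)²
= \frac{4}{3}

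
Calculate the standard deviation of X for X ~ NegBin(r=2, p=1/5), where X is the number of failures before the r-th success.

For X ~ NegBin(r=2, p=1/5), where X is the number of failures before the r-th success:
Var(X) = 40
SD(X) = √(Var(X)) = √(40) = 2 \sqrt{10}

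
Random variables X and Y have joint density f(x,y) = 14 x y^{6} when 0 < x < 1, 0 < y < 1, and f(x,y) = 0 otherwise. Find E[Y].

E[Y] = ∫_0^1 ∫_0^1 y × f(x,y) dx dy
= \frac{7}{8}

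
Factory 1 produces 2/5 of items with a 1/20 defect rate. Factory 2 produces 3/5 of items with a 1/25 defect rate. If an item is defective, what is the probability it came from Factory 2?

Using Bayes' theorem:
P(F1) = 2/5, P(D|F1) = 1/20
P(F2) = 3/5, P(D|F2) = 1/25
P(D) = P(D|F1)P(F1) + P(D|F2)P(F2)
     = \frac{11}{250}
P(F2|D) = P(D|F2)P(F2) / P(D)
= \frac{6}{11}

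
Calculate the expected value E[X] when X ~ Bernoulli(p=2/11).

For X ~ Bernoulli(p=2/11), the expected value is:
E[X] = \frac{2}{11}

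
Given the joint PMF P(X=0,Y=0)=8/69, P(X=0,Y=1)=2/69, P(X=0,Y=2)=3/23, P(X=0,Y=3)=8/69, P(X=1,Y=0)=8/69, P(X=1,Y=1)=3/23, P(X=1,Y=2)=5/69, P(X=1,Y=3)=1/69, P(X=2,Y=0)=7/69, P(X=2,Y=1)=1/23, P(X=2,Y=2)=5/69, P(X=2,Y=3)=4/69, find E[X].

First find marginal of X:
P(X=0) = 9/23
P(X=1) = 1/3
P(X=2) = 19/69
E[X] = 0 × 9/23 + 1 × 1/3 + 2 × 19/69 = 61/69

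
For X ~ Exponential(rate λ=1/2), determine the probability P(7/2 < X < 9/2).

P(7/2 < X < 9/2) = ∫_{7/2}^{9/2} f(x) dx
where f(x) = \frac{e^{- \frac{x}{2}}}{2}
= - \frac{1 - e^{\frac{1}{2}}}{e^{\frac{9}{4}}}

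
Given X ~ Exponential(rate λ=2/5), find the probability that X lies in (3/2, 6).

P(3/2 < X < 6) = ∫_{3/2}^{6} f(x) dx
where f(x) = \frac{2 e^{- \frac{2 x}{5}}}{5}
= - \frac{1 - e^{\frac{9}{5}}}{e^{\frac{12}{5}}}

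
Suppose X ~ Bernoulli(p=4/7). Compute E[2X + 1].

For X ~ Bernoulli(p=4/7):
E[X] = \frac{4}{7}
E[2X + 1] = 2 × E[X] + 1 = \frac{15}{7}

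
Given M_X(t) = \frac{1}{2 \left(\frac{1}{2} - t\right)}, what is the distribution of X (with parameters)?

The MGF M(t) = \frac{1}{2 \left(\frac{1}{2} - t\right)} is the standard form for the Exponential distribution.
Comparing with the known MGF formula identifies: Exponential(rate λ=1/2)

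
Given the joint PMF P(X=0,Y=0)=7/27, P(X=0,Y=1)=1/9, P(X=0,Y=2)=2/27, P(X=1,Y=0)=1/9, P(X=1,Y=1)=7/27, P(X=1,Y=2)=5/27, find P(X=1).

P(X=1) = P(X=1,Y=0) + P(X=1,Y=1) + P(X=1,Y=2)
= 1/9 + 7/27 + 5/27
= 5/9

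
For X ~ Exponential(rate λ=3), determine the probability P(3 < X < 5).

P(3 < X < 5) = ∫_{3}^{5} f(x) dx
where f(x) = 3 e^{- 3 x}
= - \frac{1 - e^{6}}{e^{15}}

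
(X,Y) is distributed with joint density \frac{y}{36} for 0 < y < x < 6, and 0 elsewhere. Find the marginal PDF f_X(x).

f_X(x) = ∫_0^x \frac{y}{36} dy = \frac{x^{2}}{72}
for 0 < x < 6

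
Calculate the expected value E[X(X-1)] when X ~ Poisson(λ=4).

E[X(X-1)] = E[X² - X] = E[X²] - E[X]
E[X] = 4
E[X²] = Var(X) + (E[X])² = 4 + (4)² = 20
E[X(X-1)] = 20 - 4 = 16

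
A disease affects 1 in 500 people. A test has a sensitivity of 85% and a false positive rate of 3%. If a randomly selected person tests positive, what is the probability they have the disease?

Let D = the rare event, + = positive/flagged.
P(D) = 1/500
P(+|D) = 85/100 = 17/20
P(+|D') = 3/100
P(+) = P(+|D)P(D) + P(+|D')P(D')
     = \frac{17}{20} × \frac{1}{500} + \frac{3}{100} × \frac{499}{500}
     = \frac{791}{25000}
P(D|+) = P(+|D)P(D)/P(+) = \frac{85}{1582}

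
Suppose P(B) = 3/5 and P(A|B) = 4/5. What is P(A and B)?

By definition, P(A|B) = P(A ∩ B) / P(B)
So P(A ∩ B) = P(A|B) × P(B)
= 4/5 × 3/5
= 12/25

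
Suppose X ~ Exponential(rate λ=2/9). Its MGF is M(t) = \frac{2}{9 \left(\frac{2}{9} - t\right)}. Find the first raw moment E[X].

To find E[X], compute M^(1)(0):
M^(1)(t) = \frac{2}{9 \left(\frac{2}{9} - t\right)^{2}}
M^(1)(0) = \frac{9}{2}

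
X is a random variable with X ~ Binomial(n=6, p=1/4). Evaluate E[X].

For X ~ Binomial(n=6, p=1/4), the expected value is:
E[X] = \frac{3}{2}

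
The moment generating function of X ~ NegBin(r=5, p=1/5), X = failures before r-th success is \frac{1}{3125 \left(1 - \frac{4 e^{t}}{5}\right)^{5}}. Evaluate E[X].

To find E[X], compute M^(1)(0):
M^(1)(t) = \frac{4 e^{t}}{3125 \left(1 - \frac{4 e^{t}}{5}\right)^{6}}
M^(1)(0) = 20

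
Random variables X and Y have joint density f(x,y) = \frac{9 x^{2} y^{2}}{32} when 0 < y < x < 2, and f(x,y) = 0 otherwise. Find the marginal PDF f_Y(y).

f_Y(y) = ∫_y^2 \frac{9 x^{2} y^{2}}{32} dx = \frac{3 y^{2} \left(8 - y^{3}\right)}{32}
for 0 < y < 2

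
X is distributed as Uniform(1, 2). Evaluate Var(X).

For X ~ Uniform(1, 2):
Var(X) = \frac{1}{12}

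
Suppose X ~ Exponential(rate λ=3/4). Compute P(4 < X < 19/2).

P(4 < X < 19/2) = ∫_{4}^{19/2} f(x) dx
where f(x) = \frac{3 e^{- \frac{3 x}{4}}}{4}
= - \frac{1}{e^{\frac{57}{8}}} + e^{-3}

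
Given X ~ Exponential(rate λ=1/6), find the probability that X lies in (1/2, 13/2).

P(1/2 < X < 13/2) = ∫_{1/2}^{13/2} f(x) dx
where f(x) = \frac{e^{- \frac{x}{6}}}{6}
= - \frac{1 - e}{e^{\frac{13}{12}}}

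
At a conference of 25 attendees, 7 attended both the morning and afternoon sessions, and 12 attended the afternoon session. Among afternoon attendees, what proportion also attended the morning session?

P(A ∩ B) = 7/25
P(B) = 12/25
P(A|B) = P(A ∩ B) / P(B) = (7/25) / (12/25) = 7/12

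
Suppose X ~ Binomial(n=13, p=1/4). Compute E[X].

For X ~ Binomial(n=13, p=1/4), the expected value is:
E[X] = \frac{13}{4}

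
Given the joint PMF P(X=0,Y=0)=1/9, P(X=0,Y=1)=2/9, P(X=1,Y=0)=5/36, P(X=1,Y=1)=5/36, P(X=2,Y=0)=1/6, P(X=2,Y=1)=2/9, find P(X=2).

P(X=2) = P(X=2,Y=0) + P(X=2,Y=1)
= 1/6 + 2/9
= 7/18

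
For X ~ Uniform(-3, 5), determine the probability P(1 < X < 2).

P(1 < X < 2) = ∫_{1}^{2} f(x) dx
where f(x) = \frac{1}{8}
= \frac{1}{8}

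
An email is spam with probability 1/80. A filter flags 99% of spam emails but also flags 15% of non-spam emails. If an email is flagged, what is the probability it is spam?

Let D = the rare event, + = positive/flagged.
P(D) = 1/80
P(+|D) = 99/100
P(+|D') = 15/100 = 3/20
P(+) = P(+|D)P(D) + P(+|D')P(D')
     = \frac{99}{100} × \frac{1}{80} + \frac{3}{20} × \frac{79}{80}
     = \frac{321}{2000}
P(D|+) = P(+|D)P(D)/P(+) = \frac{33}{428}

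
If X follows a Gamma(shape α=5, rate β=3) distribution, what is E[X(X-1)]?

E[X(X-1)] = E[X² - X] = E[X²] - E[X]
E[X] = \frac{5}{3}
E[X²] = Var(X) + (E[X])² = \frac{5}{9} + (\frac{5}{3})² = \frac{10}{3}
E[X(X-1)] = \frac{10}{3} - \frac{5}{3} = \frac{5}{3}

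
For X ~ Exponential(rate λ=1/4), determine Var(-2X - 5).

For X ~ Exponential(rate λ=1/4):
Var(X) = 16
Var(-2X - 5) = (-2)² × Var(X) = 4 × 16 = 64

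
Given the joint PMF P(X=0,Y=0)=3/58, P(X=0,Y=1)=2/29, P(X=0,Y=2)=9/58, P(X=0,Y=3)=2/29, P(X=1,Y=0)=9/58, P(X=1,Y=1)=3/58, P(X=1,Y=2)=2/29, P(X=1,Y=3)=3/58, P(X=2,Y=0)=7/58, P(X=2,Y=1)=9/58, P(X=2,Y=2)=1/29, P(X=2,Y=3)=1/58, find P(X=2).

P(X=2) = P(X=2,Y=0) + P(X=2,Y=1) + P(X=2,Y=2) + P(X=2,Y=3)
= 7/58 + 9/58 + 1/29 + 1/58
= 19/58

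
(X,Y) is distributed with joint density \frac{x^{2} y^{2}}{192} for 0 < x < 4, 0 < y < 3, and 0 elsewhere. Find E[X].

f_X(x) = ∫_0^3 \frac{x^{2} y^{2}}{192} dy = \frac{3 x^{2}}{64}
E[X] = ∫_0^4 x × (\frac{3 x^{2}}{64}) dx = 3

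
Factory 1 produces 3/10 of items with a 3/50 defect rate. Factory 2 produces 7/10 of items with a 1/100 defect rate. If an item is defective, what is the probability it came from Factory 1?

Using Bayes' theorem:
P(F1) = 3/10, P(D|F1) = 3/50
P(F2) = 7/10, P(D|F2) = 1/100
P(D) = P(D|F1)P(F1) + P(D|F2)P(F2)
     = \frac{1}{40}
P(F1|D) = P(D|F1)P(F1) / P(D)
= \frac{18}{25}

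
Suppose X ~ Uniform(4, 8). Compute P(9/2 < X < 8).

P(9/2 < X < 8) = ∫_{9/2}^{8} f(x) dx
where f(x) = \frac{1}{4}
= \frac{7}{8}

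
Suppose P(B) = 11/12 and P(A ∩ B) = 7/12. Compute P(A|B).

P(A|B) = P(A ∩ B) / P(B)
= (7/12) / (11/12)
= 7/11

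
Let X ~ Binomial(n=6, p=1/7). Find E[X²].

Using the identity E[X²] = Var(X) + (E[X])²:
E[X] = \frac{6}{7}
Var(X) = \frac{36}{49}
E[X²] = \frac{36}{49} + (\frac{6}{7})²
= \frac{72}{49}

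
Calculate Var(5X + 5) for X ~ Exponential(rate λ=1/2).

For X ~ Exponential(rate λ=1/2):
Var(X) = 4
Var(5X + 5) = (5)² × Var(X) = 25 × 4 = 100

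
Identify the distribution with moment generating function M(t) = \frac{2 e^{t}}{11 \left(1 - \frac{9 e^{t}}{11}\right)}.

The MGF M(t) = \frac{2 e^{t}}{11 \left(1 - \frac{9 e^{t}}{11}\right)} is the standard form for the Geometric distribution.
Comparing with the known MGF formula identifies: Geometric(p=2/11), X = trial number of first success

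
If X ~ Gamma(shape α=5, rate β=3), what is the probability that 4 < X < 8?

P(4 < X < 8) = ∫_{4}^{8} f(x) dx
where f(x) = \frac{81 x^{4} e^{- 3 x}}{8}
= \frac{-16441 + 1237 e^{12}}{e^{24}}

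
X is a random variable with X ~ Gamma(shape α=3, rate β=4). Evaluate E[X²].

Using the identity E[X²] = Var(X) + (E[X])²:
E[X] = \frac{3}{4}
Var(X) = \frac{3}{16}
E[X²] = \frac{3}{16} + (\frac{3}{4})²
= \frac{3}{4}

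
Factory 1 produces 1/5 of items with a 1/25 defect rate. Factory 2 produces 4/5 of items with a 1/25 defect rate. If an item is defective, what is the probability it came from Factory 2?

Using Bayes' theorem:
P(F1) = 1/5, P(D|F1) = 1/25
P(F2) = 4/5, P(D|F2) = 1/25
P(D) = P(D|F1)P(F1) + P(D|F2)P(F2)
     = \frac{1}{25}
P(F2|D) = P(D|F2)P(F2) / P(D)
= \frac{4}{5}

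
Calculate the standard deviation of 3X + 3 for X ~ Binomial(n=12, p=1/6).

For X ~ Binomial(n=12, p=1/6):
Var(X) = \frac{5}{3}
SD(X) = √(Var(X)) = √(\frac{5}{3}) = \frac{\sqrt{15}}{3}
SD(3X + 3) = |3| × SD(X) = 3 × \frac{\sqrt{15}}{3} = \sqrt{15}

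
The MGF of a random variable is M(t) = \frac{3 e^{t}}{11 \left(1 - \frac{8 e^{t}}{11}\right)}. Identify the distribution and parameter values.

The MGF M(t) = \frac{3 e^{t}}{11 \left(1 - \frac{8 e^{t}}{11}\right)} is the standard form for the Geometric distribution.
Comparing with the known MGF formula identifies: Geometric(p=3/11), X = trial number of first success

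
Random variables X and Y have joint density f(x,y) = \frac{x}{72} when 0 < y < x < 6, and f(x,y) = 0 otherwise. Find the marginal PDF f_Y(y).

f_Y(y) = ∫_y^6 \frac{x}{72} dx = \frac{1}{4} - \frac{y^{2}}{144}
for 0 < y < 6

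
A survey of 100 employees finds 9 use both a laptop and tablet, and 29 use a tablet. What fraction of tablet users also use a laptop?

P(A ∩ B) = 9/100
P(B) = 29/100
P(A|B) = P(A ∩ B) / P(B) = (9/100) / (29/100) = 9/29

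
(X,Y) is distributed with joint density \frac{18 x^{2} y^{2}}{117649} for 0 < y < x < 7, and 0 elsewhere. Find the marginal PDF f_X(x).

f_X(x) = ∫_0^x \frac{18 x^{2} y^{2}}{117649} dy = \frac{6 x^{5}}{117649}
for 0 < x < 7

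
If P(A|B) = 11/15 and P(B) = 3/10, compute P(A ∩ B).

By definition, P(A|B) = P(A ∩ B) / P(B)
So P(A ∩ B) = P(A|B) × P(B)
= 11/15 × 3/10
= 11/50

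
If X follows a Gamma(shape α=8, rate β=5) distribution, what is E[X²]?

Using the identity E[X²] = Var(X) + (E[X])²:
E[X] = \frac{8}{5}
Var(X) = \frac{8}{25}
E[X²] = \frac{8}{25} + (\frac{8}{5})²
= \frac{72}{25}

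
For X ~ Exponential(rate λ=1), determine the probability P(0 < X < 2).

P(0 < X < 2) = ∫_{0}^{2} f(x) dx
where f(x) = e^{- x}
= 1 - e^{-2}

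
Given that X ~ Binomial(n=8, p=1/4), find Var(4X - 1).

For X ~ Binomial(n=8, p=1/4):
Var(X) = \frac{3}{2}
Var(4X - 1) = (4)² × Var(X) = 16 × \frac{3}{2} = 24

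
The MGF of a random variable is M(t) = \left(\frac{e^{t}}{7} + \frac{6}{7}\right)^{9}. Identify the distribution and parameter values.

The MGF M(t) = \left(\frac{e^{t}}{7} + \frac{6}{7}\right)^{9} is the standard form for the Binomial distribution.
Comparing with the known MGF formula identifies: Binomial(n=9, p=1/7)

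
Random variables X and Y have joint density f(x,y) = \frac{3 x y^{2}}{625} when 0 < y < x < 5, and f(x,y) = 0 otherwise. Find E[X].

f_X(x) = ∫_0^x \frac{3 x y^{2}}{625} dy = \frac{x^{4}}{625}
E[X] = ∫_0^5 x × (\frac{x^{4}}{625}) dx = \frac{25}{6}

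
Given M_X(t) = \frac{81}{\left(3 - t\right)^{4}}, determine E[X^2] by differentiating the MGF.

To find E[X^2], compute M^(2)(0):
M^(1)(t) = \frac{324}{\left(3 - t\right)^{5}}
M^(2)(t) = \frac{1620}{\left(3 - t\right)^{6}}
M^(2)(0) = \frac{20}{9}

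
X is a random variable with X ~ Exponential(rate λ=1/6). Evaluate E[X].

For X ~ Exponential(rate λ=1/6), the expected value is:
E[X] = 6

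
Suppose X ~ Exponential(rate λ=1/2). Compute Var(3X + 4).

For X ~ Exponential(rate λ=1/2):
Var(X) = 4
Var(3X + 4) = (3)² × Var(X) = 9 × 4 = 36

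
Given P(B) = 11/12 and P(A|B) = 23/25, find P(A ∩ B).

By definition, P(A|B) = P(A ∩ B) / P(B)
So P(A ∩ B) = P(A|B) × P(B)
= 23/25 × 11/12
= 253/300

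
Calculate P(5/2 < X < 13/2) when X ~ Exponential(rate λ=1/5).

P(5/2 < X < 13/2) = ∫_{5/2}^{13/2} f(x) dx
where f(x) = \frac{e^{- \frac{x}{5}}}{5}
= - \frac{1}{e^{\frac{13}{10}}} + e^{- \frac{1}{2}}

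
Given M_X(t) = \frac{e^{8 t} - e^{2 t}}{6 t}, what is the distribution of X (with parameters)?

The MGF M(t) = \frac{e^{8 t} - e^{2 t}}{6 t} is the standard form for the Uniform distribution.
Comparing with the known MGF formula identifies: Uniform(2, 8)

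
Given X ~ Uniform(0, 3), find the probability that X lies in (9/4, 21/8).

P(9/4 < X < 21/8) = ∫_{9/4}^{21/8} f(x) dx
where f(x) = \frac{1}{3}
= \frac{1}{8}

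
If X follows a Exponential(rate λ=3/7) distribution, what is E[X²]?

Using the identity E[X²] = Var(X) + (E[X])²:
E[X] = \frac{7}{3}
Var(X) = \frac{49}{9}
E[X²] = \frac{49}{9} + (\frac{7}{3})²
= \frac{98}{9}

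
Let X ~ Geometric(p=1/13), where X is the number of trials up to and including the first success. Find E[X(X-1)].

E[X(X-1)] = E[X² - X] = E[X²] - E[X]
E[X] = 13
E[X²] = Var(X) + (E[X])² = 156 + (13)² = 325
E[X(X-1)] = 325 - 13 = 312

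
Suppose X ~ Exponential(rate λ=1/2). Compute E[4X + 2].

For X ~ Exponential(rate λ=1/2):
E[X] = 2
E[4X + 2] = 4 × E[X] + 2 = 10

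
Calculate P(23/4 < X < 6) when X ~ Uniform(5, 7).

P(23/4 < X < 6) = ∫_{23/4}^{6} f(x) dx
where f(x) = \frac{1}{2}
= \frac{1}{8}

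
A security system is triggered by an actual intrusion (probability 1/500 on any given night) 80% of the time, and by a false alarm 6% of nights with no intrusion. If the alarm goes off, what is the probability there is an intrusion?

Let D = the rare event, + = positive/flagged.
P(D) = 1/500
P(+|D) = 80/100 = 4/5
P(+|D') = 6/100 = 3/50
P(+) = P(+|D)P(D) + P(+|D')P(D')
     = \frac{4}{5} × \frac{1}{500} + \frac{3}{50} × \frac{499}{500}
     = \frac{1537}{25000}
P(D|+) = P(+|D)P(D)/P(+) = \frac{40}{1537}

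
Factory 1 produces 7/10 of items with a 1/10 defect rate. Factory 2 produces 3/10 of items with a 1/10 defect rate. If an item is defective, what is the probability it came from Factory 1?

Using Bayes' theorem:
P(F1) = 7/10, P(D|F1) = 1/10
P(F2) = 3/10, P(D|F2) = 1/10
P(D) = P(D|F1)P(F1) + P(D|F2)P(F2)
     = \frac{1}{10}
P(F1|D) = P(D|F1)P(F1) / P(D)
= \frac{7}{10}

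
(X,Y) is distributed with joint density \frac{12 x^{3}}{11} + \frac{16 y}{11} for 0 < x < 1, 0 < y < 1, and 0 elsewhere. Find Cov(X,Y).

E[XY] = ∫∫ xy × f(x,y) dx dy = \frac{58}{165}
E[X] = \frac{32}{55}
E[Y] = \frac{41}{66}
Cov(X,Y) = E[XY] - E[X]E[Y] = - \frac{6}{605}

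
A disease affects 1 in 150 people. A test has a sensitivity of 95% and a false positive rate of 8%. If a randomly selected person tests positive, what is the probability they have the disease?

Let D = the rare event, + = positive/flagged.
P(D) = 1/150
P(+|D) = 95/100 = 19/20
P(+|D') = 8/100 = 2/25
P(+) = P(+|D)P(D) + P(+|D')P(D')
     = \frac{19}{20} × \frac{1}{150} + \frac{2}{25} × \frac{149}{150}
     = \frac{429}{5000}
P(D|+) = P(+|D)P(D)/P(+) = \frac{95}{1287}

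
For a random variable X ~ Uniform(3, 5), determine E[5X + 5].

For X ~ Uniform(3, 5):
E[X] = 4
E[5X + 5] = 5 × E[X] + 5 = 25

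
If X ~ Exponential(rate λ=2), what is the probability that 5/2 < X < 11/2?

P(5/2 < X < 11/2) = ∫_{5/2}^{11/2} f(x) dx
where f(x) = 2 e^{- 2 x}
= - \frac{1 - e^{6}}{e^{11}}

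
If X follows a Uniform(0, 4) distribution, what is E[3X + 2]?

For X ~ Uniform(0, 4):
E[X] = 2
E[3X + 2] = 3 × E[X] + 2 = 8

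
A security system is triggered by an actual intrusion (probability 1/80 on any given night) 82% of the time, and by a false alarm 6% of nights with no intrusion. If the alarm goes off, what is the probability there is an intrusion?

Let D = the rare event, + = positive/flagged.
P(D) = 1/80
P(+|D) = 82/100 = 41/50
P(+|D') = 6/100 = 3/50
P(+) = P(+|D)P(D) + P(+|D')P(D')
     = \frac{41}{50} × \frac{1}{80} + \frac{3}{50} × \frac{79}{80}
     = \frac{139}{2000}
P(D|+) = P(+|D)P(D)/P(+) = \frac{41}{278}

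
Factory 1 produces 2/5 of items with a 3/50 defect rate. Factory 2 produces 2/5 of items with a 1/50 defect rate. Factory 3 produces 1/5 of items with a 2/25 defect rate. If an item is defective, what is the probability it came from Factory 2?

Using Bayes' theorem:
P(F1) = 2/5, P(D|F1) = 3/50
P(F2) = 2/5, P(D|F2) = 1/50
P(F3) = 1/5, P(D|F3) = 2/25
P(D) = P(D|F1)P(F1) + P(D|F2)P(F2) + P(D|F3)P(F3)
     = \frac{6}{125}
P(F2|D) = P(D|F2)P(F2) / P(D)
= \frac{1}{6}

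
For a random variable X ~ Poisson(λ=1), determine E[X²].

Using the identity E[X²] = Var(X) + (E[X])²:
E[X] = 1
Var(X) = 1
E[X²] = 1 + (1)²
= 2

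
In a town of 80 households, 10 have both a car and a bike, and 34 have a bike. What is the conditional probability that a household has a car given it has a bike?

P(A ∩ B) = 10/80 = 1/8
P(B) = 34/80 = 17/40
P(A|B) = P(A ∩ B) / P(B) = (1/8) / (17/40) = 5/17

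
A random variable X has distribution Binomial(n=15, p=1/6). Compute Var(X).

For X ~ Binomial(n=15, p=1/6):
Var(X) = \frac{25}{12}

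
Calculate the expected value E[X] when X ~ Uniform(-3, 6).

For X ~ Uniform(-3, 6), the expected value is:
E[X] = \frac{3}{2}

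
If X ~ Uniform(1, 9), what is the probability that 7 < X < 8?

P(7 < X < 8) = ∫_{7}^{8} f(x) dx
where f(x) = \frac{1}{8}
= \frac{1}{8}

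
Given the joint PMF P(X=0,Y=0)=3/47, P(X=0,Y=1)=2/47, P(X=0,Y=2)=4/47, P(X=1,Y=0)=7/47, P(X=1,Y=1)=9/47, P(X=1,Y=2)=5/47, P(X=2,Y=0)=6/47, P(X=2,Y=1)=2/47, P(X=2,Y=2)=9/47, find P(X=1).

P(X=1) = P(X=1,Y=0) + P(X=1,Y=1) + P(X=1,Y=2)
= 7/47 + 9/47 + 5/47
= 21/47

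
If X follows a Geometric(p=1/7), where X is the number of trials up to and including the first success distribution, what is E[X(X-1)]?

E[X(X-1)] = E[X² - X] = E[X²] - E[X]
E[X] = 7
E[X²] = Var(X) + (E[X])² = 42 + (7)² = 91
E[X(X-1)] = 91 - 7 = 84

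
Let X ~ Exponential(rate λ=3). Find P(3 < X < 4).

P(3 < X < 4) = ∫_{3}^{4} f(x) dx
where f(x) = 3 e^{- 3 x}
= - \frac{1 - e^{3}}{e^{12}}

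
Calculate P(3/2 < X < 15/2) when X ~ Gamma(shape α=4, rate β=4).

P(3/2 < X < 15/2) = ∫_{3/2}^{15/2} f(x) dx
where f(x) = \frac{128 x^{3} e^{- 4 x}}{3}
= \frac{-4981 + 61 e^{24}}{e^{30}}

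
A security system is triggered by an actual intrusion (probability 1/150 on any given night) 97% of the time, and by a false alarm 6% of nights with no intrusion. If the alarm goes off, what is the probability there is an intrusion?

Let D = the rare event, + = positive/flagged.
P(D) = 1/150
P(+|D) = 97/100
P(+|D') = 6/100 = 3/50
P(+) = P(+|D)P(D) + P(+|D')P(D')
     = \frac{97}{100} × \frac{1}{150} + \frac{3}{50} × \frac{149}{150}
     = \frac{991}{15000}
P(D|+) = P(+|D)P(D)/P(+) = \frac{97}{991}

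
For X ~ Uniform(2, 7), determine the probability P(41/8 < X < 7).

P(41/8 < X < 7) = ∫_{41/8}^{7} f(x) dx
where f(x) = \frac{1}{5}
= \frac{3}{8}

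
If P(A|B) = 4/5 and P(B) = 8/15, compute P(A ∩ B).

By definition, P(A|B) = P(A ∩ B) / P(B)
So P(A ∩ B) = P(A|B) × P(B)
= 4/5 × 8/15
= 32/75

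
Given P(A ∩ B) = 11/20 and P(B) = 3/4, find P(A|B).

P(A|B) = P(A ∩ B) / P(B)
= (11/20) / (3/4)
= 11/15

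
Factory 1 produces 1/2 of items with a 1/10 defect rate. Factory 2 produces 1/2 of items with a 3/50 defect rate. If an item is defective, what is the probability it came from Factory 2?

Using Bayes' theorem:
P(F1) = 1/2, P(D|F1) = 1/10
P(F2) = 1/2, P(D|F2) = 3/50
P(D) = P(D|F1)P(F1) + P(D|F2)P(F2)
     = \frac{2}{25}
P(F2|D) = P(D|F2)P(F2) / P(D)
= \frac{3}{8}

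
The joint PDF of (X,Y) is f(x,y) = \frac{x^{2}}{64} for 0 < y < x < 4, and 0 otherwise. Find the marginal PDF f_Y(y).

f_Y(y) = ∫_y^4 \frac{x^{2}}{64} dx = \frac{1}{3} - \frac{y^{3}}{192}
for 0 < y < 4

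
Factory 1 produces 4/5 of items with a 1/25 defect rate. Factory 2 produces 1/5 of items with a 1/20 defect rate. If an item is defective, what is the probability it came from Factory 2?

Using Bayes' theorem:
P(F1) = 4/5, P(D|F1) = 1/25
P(F2) = 1/5, P(D|F2) = 1/20
P(D) = P(D|F1)P(F1) + P(D|F2)P(F2)
     = \frac{21}{500}
P(F2|D) = P(D|F2)P(F2) / P(D)
= \frac{5}{21}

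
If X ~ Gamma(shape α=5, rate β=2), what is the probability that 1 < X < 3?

P(1 < X < 3) = ∫_{1}^{3} f(x) dx
where f(x) = \frac{4 x^{4} e^{- 2 x}}{3}
= \frac{-115 + 7 e^{4}}{e^{6}}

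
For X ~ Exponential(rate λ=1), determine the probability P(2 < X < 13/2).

P(2 < X < 13/2) = ∫_{2}^{13/2} f(x) dx
where f(x) = e^{- x}
= - \frac{1}{e^{\frac{13}{2}}} + e^{-2}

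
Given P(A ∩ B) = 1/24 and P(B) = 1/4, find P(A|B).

P(A|B) = P(A ∩ B) / P(B)
= (1/24) / (1/4)
= 1/6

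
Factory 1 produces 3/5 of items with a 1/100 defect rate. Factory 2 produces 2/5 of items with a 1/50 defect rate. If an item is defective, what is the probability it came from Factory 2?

Using Bayes' theorem:
P(F1) = 3/5, P(D|F1) = 1/100
P(F2) = 2/5, P(D|F2) = 1/50
P(D) = P(D|F1)P(F1) + P(D|F2)P(F2)
     = \frac{7}{500}
P(F2|D) = P(D|F2)P(F2) / P(D)
= \frac{4}{7}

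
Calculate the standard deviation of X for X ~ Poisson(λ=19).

For X ~ Poisson(λ=19):
Var(X) = 19
SD(X) = √(Var(X)) = √(19) = \sqrt{19}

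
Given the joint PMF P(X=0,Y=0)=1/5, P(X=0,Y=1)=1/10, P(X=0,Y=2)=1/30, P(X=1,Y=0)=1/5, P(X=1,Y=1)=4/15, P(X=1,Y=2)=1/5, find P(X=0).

P(X=0) = P(X=0,Y=0) + P(X=0,Y=1) + P(X=0,Y=2)
= 1/5 + 1/10 + 1/30
= 1/3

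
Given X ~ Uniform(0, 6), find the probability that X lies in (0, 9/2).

P(0 < X < 9/2) = ∫_{0}^{9/2} f(x) dx
where f(x) = \frac{1}{6}
= \frac{3}{4}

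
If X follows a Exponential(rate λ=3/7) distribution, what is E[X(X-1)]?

E[X(X-1)] = E[X² - X] = E[X²] - E[X]
E[X] = \frac{7}{3}
E[X²] = Var(X) + (E[X])² = \frac{49}{9} + (\frac{7}{3})² = \frac{98}{9}
E[X(X-1)] = \frac{98}{9} - \frac{7}{3} = \frac{77}{9}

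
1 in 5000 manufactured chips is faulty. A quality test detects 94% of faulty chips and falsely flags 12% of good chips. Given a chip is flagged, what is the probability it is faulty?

Let D = the rare event, + = positive/flagged.
P(D) = 1/5000
P(+|D) = 94/100 = 47/50
P(+|D') = 12/100 = 3/25
P(+) = P(+|D)P(D) + P(+|D')P(D')
     = \frac{47}{50} × \frac{1}{5000} + \frac{3}{25} × \frac{4999}{5000}
     = \frac{30041}{250000}
P(D|+) = P(+|D)P(D)/P(+) = \frac{47}{30041}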